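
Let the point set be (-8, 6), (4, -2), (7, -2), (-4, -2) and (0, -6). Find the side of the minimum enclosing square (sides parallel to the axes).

The bounding box has width 15 and height 12.
An axis-aligned square enclosing the set must have side ≥ max(width, height).
So the minimum side is max(15, 12) = 15.

15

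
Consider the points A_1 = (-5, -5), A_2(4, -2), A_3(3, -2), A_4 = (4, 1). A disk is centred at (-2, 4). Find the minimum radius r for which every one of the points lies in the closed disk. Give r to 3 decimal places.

The required radius is the distance from (-2, 4) to the farthest point.
Squared distances: 90, 72, 61, 45.
Maximum is 90, attained at A_1.
r = √90 ≈ 9.487.

9.487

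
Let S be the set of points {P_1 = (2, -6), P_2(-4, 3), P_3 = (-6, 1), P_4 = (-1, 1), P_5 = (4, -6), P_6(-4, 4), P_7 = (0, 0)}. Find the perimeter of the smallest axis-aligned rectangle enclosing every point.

40

Width = max x − min x = 4 − (-6) = 10.
Height = max y − min y = 4 − (-6) = 10.
Perimeter = 2(10 + 10) = 40.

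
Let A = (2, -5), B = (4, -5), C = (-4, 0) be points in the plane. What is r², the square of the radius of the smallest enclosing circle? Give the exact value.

Side lengths²: AB² = 4, AC² = 61, BC² = 89.
Since BC² = 89 ≥ 61 + 4 = 65, the angle opposite BC is not acute, so the smallest enclosing circle has BC as diameter.
Centre = midpoint of BC = (0, -2.5), r² = 89/4 = 22.25.

22.25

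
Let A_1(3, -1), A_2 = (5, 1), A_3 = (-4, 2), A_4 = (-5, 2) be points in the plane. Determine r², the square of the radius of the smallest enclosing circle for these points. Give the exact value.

A smallest enclosing disk is always determined by at most three of the input points on its boundary.
The farthest pair is A_2–A_4 with squared distance 101. The circle on this segment as diameter has centre (0, 1.5) and r² = 101/4 = 25.25.
Check A_1: distance² to centre = 15.25 ≤ 25.25, so it lies inside.
All remaining points lie in this disk, and no smaller disk contains both endpoints, so this is the minimum enclosing circle.

25.25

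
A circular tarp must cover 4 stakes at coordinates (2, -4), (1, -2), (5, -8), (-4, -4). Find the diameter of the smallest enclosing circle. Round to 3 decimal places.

9.849

The minimum enclosing circle of a finite set is fixed by two of the points (as a diameter) or three (as a circumcircle).
The farthest pair is (5, -8)–(-4, -4) with squared distance 97. The circle on this segment as diameter has centre (0.5, -6) and r² = 97/4 = 24.25.
Check (2, -4): distance² to centre = 6.25 ≤ 24.25, so it lies inside.
All remaining points lie in this disk, and no smaller disk contains both endpoints, so this is the minimum enclosing circle.
Diameter = 2r = 2√(24.25) ≈ 9.849.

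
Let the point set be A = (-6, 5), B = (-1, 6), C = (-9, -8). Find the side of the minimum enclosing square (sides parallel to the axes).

14

The bounding box has width 8 and height 14.
An axis-aligned square enclosing the set must have side ≥ max(width, height).
So the minimum side is max(8, 14) = 14.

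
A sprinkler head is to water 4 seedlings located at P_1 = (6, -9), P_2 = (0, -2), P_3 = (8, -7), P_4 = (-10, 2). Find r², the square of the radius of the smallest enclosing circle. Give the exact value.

101.25

The minimum enclosing circle of a finite set is fixed by two of the points (as a diameter) or three (as a circumcircle).
The farthest pair is P_3–P_4 with squared distance 405. The circle on this segment as diameter has centre (-1, -2.5) and r² = 405/4 = 101.25.
Check P_1: distance² to centre = 91.25 ≤ 101.25, so it lies inside.
All remaining points lie in this disk, and no smaller disk contains both endpoints, so this is the minimum enclosing circle.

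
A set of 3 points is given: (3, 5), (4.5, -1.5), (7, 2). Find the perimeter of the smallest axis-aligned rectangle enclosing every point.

Width = max x − min x = 7 − 3 = 4.
Height = max y − min y = 5 − (-1.5) = 6.5.
Perimeter = 2(4 + 6.5) = 21.

21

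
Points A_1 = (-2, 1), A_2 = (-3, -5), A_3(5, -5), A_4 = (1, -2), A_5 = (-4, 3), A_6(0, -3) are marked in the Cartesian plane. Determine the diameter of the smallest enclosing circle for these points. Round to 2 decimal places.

The farthest pair is A_3–A_5 with squared distance 145. The circle on this segment as diameter has centre (0.5, -1) and r² = 145/4 = 36.25.
Check A_1: distance² to centre = 10.25 ≤ 36.25, so it lies inside.
All remaining points lie in this disk, and no smaller disk contains both endpoints, so this is the minimum enclosing circle.
Diameter = 2r = 2√(36.25) ≈ 12.04.

12.04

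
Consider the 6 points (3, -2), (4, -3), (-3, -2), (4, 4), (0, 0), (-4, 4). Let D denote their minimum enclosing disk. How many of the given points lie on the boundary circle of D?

The minimum enclosing circle of a finite set is fixed by two of the points (as a diameter) or three (as a circumcircle).
The farthest pair is (4, -3)–(-4, 4) with squared distance 113. The circle on this segment as diameter has centre (0, 0.5) and r² = 113/4 = 28.25.
Check (3, -2): distance² to centre = 15.25 ≤ 28.25, so it lies inside.
All remaining points lie in this disk, and no smaller disk contains both endpoints, so this is the minimum enclosing circle.
The points at distance exactly r from the centre are (4, -3), (4, 4), (-4, 4) — 3 points.

3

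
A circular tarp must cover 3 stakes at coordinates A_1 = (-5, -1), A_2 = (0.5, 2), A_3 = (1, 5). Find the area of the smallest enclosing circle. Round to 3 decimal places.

56.549

Side lengths²: A_1A_2² = 39.25, A_1A_3² = 72, A_2A_3² = 9.25.
Since A_1A_3² = 72 ≥ 39.25 + 9.25 = 48.5, the angle opposite A_1A_3 is not acute, so the smallest enclosing circle has A_1A_3 as diameter.
Centre = midpoint of A_1A_3 = (-2, 2), r² = 72/4 = 18.
Area = π·r² = π·18 ≈ 56.549.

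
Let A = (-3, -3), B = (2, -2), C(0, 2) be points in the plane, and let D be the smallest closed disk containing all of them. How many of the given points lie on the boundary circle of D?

Side lengths²: AB² = 26, AC² = 34, BC² = 20.
Since AC² = 34 < 26 + 20 = 46, the triangle is acute, so the smallest enclosing circle is the circumcircle.
Circumcentre = (-9/11, -10/11), r² = 1105/121.
The points at distance exactly r from the centre are A, B, C — 3 points.

3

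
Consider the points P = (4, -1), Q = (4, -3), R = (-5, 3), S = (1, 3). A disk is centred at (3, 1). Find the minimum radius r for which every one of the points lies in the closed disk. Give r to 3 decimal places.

8.246

The required radius is the distance from (3, 1) to the farthest point.
Squared distances: 5, 17, 68, 8.
Maximum is 68, attained at R.
r = √68 ≈ 8.246.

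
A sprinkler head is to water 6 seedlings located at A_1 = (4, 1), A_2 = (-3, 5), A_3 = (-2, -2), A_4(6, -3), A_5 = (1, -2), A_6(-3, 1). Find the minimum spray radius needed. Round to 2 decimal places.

6.02

The minimum enclosing circle of a finite set is fixed by two of the points (as a diameter) or three (as a circumcircle).
The farthest pair is A_2–A_4 with squared distance 145. The circle on this segment as diameter has centre (1.5, 1) and r² = 145/4 = 36.25.
Check A_1: distance² to centre = 6.25 ≤ 36.25, so it lies inside.
All remaining points lie in this disk, and no smaller disk contains both endpoints, so this is the minimum enclosing circle.
r = √(36.25) ≈ 6.02.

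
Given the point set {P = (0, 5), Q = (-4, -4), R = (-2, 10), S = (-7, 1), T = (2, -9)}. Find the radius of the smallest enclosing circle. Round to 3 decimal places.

9.708

A smallest enclosing disk is always determined by at most three of the input points on its boundary.
The farthest pair is R–T with squared distance 377. The circle on this segment as diameter has centre (0, 0.5) and r² = 377/4 = 94.25.
Check P: distance² to centre = 20.25 ≤ 94.25, so it lies inside.
All remaining points lie in this disk, and no smaller disk contains both endpoints, so this is the minimum enclosing circle.
r = √(94.25) ≈ 9.708.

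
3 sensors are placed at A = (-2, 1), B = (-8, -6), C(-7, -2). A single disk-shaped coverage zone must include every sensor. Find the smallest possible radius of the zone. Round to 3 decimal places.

4.610

Side lengths²: AB² = 85, AC² = 34, BC² = 17.
Since AB² = 85 ≥ 34 + 17 = 51, the angle opposite AB is not acute, so the smallest enclosing circle has AB as diameter.
Centre = midpoint of AB = (-5, -2.5), r² = 85/4 = 21.25.
r = √(21.25) ≈ 4.610.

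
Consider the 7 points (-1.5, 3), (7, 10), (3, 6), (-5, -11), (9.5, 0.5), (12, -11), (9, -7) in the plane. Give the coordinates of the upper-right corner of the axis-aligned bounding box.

x-range [-5, 12], y-range [-11, 10].
The upper-right corner is (12, 10).

(12, 10)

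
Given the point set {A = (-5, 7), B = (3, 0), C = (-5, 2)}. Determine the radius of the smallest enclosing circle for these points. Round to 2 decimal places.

Side lengths²: AB² = 113, AC² = 25, BC² = 68.
Since AB² = 113 ≥ 68 + 25 = 93, the angle opposite AB is not acute, so the smallest enclosing circle has AB as diameter.
Centre = midpoint of AB = (-1, 3.5), r² = 113/4 = 28.25.
r = √(28.25) ≈ 5.32.

5.32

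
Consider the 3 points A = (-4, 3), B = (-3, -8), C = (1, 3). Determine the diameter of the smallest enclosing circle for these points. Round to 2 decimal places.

11.75

Side lengths²: AB² = 122, AC² = 25, BC² = 137.
Since BC² = 137 < 122 + 25 = 147, the triangle is acute, so the smallest enclosing circle is the circumcircle.
Circumcentre = (-1.5, -51/22), r² = 8357/242.
Diameter = 2r = 2√(8357/242) ≈ 11.75.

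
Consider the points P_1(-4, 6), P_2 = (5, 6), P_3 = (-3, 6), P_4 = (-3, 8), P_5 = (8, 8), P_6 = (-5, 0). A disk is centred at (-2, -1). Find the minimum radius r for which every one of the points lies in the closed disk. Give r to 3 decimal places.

The required radius is the distance from (-2, -1) to the farthest point.
Squared distances: 53, 98, 50, 82, 181, 10.
Maximum is 181, attained at P_5.
r = √181 ≈ 13.454.

13.454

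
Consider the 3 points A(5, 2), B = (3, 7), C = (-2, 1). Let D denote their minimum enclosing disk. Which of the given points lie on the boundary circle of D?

A, B, C

Side lengths²: AB² = 29, AC² = 50, BC² = 61.
Since BC² = 61 < 50 + 29 = 79, the triangle is acute, so the smallest enclosing circle is the circumcircle.
Circumcentre = (91/74, 251/74), r² = 44225/2738.
The points at distance exactly r from the centre are A, B, C — 3 points.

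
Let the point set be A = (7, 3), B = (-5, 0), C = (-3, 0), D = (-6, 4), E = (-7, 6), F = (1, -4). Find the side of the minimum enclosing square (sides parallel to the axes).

14

The bounding box has width 14 and height 10.
An axis-aligned square enclosing the set must have side ≥ max(width, height).
So the minimum side is max(14, 10) = 14.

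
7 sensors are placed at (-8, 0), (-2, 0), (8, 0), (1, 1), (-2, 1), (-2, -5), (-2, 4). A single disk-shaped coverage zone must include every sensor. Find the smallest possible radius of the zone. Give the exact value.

The farthest pair is (-8, 0)–(8, 0) with squared distance 256. The circle on this segment as diameter has centre (0, 0) and r² = 256/4 = 64.
Check (-2, 0): distance² to centre = 4 ≤ 64, so it lies inside.
All remaining points lie in this disk, and no smaller disk contains both endpoints, so this is the minimum enclosing circle.
r = √64 = 8.

8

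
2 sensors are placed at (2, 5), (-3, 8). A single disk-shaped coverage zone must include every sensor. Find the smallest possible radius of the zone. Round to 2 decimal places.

The smallest circle enclosing two points has them as diameter endpoints.
Centre = midpoint = (-0.5, 6.5); r² = |(2, 5)−(-3, 8)|²/4 = 34/4 = 8.5.
r = √(8.5) ≈ 2.92.

2.92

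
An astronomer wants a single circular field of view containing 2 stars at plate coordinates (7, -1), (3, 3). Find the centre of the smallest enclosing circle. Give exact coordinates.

The smallest circle enclosing two points has them as diameter endpoints.
Centre = midpoint = (5, 1); r² = |(7, -1)−(3, 3)|²/4 = 32/4 = 8.
Centre = (5, 1).

(5, 1)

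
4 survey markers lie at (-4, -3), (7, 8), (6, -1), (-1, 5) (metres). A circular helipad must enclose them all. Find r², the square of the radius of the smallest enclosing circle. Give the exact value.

The minimum enclosing circle of a finite set is fixed by two of the points (as a diameter) or three (as a circumcircle).
The farthest pair is (-4, -3)–(7, 8) with squared distance 242. The circle on this segment as diameter has centre (1.5, 2.5) and r² = 242/4 = 60.5.
Check (6, -1): distance² to centre = 32.5 ≤ 60.5, so it lies inside.
All remaining points lie in this disk, and no smaller disk contains both endpoints, so this is the minimum enclosing circle.

60.5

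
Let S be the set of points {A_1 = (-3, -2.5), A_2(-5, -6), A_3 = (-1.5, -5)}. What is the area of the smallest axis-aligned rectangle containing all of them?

x ranges over [-5, -1.5], width 3.5.
y ranges over [-6, -2.5], height 3.5.
Area = 3.5 × 3.5 = 12.25.

12.25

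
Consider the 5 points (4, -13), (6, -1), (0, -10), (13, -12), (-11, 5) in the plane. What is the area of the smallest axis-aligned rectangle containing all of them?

x ranges over [-11, 13], width 24.
y ranges over [-13, 5], height 18.
Area = 24 × 18 = 432.

432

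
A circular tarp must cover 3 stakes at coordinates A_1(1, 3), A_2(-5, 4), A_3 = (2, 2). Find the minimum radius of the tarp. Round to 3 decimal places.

Side lengths²: A_1A_2² = 37, A_1A_3² = 2, A_2A_3² = 53.
Since A_2A_3² = 53 ≥ 37 + 2 = 39, the angle opposite A_2A_3 is not acute, so the smallest enclosing circle has A_2A_3 as diameter.
Centre = midpoint of A_2A_3 = (-1.5, 3), r² = 53/4 = 13.25.
r = √(13.25) ≈ 3.640.

3.640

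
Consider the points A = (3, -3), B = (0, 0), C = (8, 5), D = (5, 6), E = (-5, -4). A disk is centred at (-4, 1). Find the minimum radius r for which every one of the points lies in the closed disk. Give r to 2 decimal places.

12.65

The required radius is the distance from (-4, 1) to the farthest point.
Squared distances: 65, 17, 160, 106, 26.
Maximum is 160, attained at C.
r = √160 ≈ 12.65.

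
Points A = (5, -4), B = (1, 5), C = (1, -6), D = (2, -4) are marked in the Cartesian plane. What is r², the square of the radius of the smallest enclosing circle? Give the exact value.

The minimum enclosing circle of a finite set is fixed by two of the points (as a diameter) or three (as a circumcircle).
The farthest pair is B–C with squared distance 121. The circle on this segment as diameter has centre (1, -0.5) and r² = 121/4 = 30.25.
Check A: distance² to centre = 28.25 ≤ 30.25, so it lies inside.
All remaining points lie in this disk, and no smaller disk contains both endpoints, so this is the minimum enclosing circle.

30.25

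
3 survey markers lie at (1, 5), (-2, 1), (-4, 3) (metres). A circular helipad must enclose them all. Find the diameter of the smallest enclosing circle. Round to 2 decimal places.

Call the three points A, B, C in the order given.
Side lengths²: AB² = 25, AC² = 29, BC² = 8.
Since AC² = 29 < 25 + 8 = 33, the triangle is acute, so the smallest enclosing circle is the circumcircle.
Circumcentre = (-19/14, 51/14), r² = 725/98.
Diameter = 2r = 2√(725/98) ≈ 5.44.

5.44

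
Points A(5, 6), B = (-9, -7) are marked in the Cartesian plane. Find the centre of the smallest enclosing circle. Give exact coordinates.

(-2, -0.5)

The smallest circle enclosing two points has them as diameter endpoints.
Centre = midpoint = (-2, -0.5); r² = |AB|²/4 = 365/4 = 91.25.
Centre = (-2, -0.5).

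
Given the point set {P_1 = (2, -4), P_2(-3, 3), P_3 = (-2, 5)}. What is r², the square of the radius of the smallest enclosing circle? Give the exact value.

24.25

Side lengths²: P_1P_2² = 74, P_1P_3² = 97, P_2P_3² = 5.
Since P_1P_3² = 97 ≥ 74 + 5 = 79, the angle opposite P_1P_3 is not acute, so the smallest enclosing circle has P_1P_3 as diameter.
Centre = midpoint of P_1P_3 = (0, 0.5), r² = 97/4 = 24.25.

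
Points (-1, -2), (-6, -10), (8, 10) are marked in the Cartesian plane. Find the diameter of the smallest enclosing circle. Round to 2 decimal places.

24.41

Call the three points A, B, C in the order given.
Side lengths²: AB² = 89, AC² = 225, BC² = 596.
Since BC² = 596 ≥ 225 + 89 = 314, the angle opposite BC is not acute, so the smallest enclosing circle has BC as diameter.
Centre = midpoint of BC = (1, 0), r² = 596/4 = 149.
Diameter = 2r = 2√149 ≈ 24.41.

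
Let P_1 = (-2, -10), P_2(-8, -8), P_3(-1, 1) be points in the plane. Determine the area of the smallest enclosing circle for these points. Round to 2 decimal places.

Side lengths²: P_1P_2² = 40, P_1P_3² = 122, P_2P_3² = 130.
Since P_2P_3² = 130 < 122 + 40 = 162, the triangle is acute, so the smallest enclosing circle is the circumcircle.
Circumcentre = (-117/34, -147/34), r² = 19825/578.
Area = π·r² = π·19825/578 ≈ 107.75.

107.75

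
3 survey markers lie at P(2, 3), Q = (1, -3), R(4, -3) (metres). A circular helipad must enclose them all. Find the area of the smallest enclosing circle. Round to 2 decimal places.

32.29

Side lengths²: PQ² = 37, PR² = 40, QR² = 9.
Since PR² = 40 < 37 + 9 = 46, the triangle is acute, so the smallest enclosing circle is the circumcircle.
Circumcentre = (2.5, -1/6), r² = 185/18.
Area = π·r² = π·185/18 ≈ 32.29.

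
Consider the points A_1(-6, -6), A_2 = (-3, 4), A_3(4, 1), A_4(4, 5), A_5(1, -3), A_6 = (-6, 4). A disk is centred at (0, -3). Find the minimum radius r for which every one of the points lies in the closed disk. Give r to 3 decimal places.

The required radius is the distance from (0, -3) to the farthest point.
Squared distances: 45, 58, 32, 80, 1, 85.
Maximum is 85, attained at A_6.
r = √85 ≈ 9.220.

9.220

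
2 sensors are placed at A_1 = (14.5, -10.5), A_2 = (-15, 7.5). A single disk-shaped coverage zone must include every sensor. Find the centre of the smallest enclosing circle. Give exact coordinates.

The smallest circle enclosing two points has them as diameter endpoints.
Centre = midpoint = (-0.25, -1.5); r² = |A_1A_2|²/4 = 1194.25/4 = 298.5625.
Centre = (-0.25, -1.5).

(-0.25, -1.5)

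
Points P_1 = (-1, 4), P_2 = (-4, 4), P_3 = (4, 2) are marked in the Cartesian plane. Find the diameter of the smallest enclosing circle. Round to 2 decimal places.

Side lengths²: P_1P_2² = 9, P_1P_3² = 29, P_2P_3² = 68.
Since P_2P_3² = 68 ≥ 29 + 9 = 38, the angle opposite P_2P_3 is not acute, so the smallest enclosing circle has P_2P_3 as diameter.
Centre = midpoint of P_2P_3 = (0, 3), r² = 68/4 = 17.
Diameter = 2r = 2√17 ≈ 8.25.

8.25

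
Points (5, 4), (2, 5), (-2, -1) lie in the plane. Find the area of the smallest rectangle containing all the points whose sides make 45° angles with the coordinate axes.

In coordinates u = x + y, v = x − y the rectangle is axis-aligned; the map (x,y)→(u,v) scales areas by 2.
u-values: 9, 7, -3; range = 9 − (-3) = 12.
v-values: 1, -3, -1; range = 1 − (-3) = 4.
Area = (12 × 4) / 2 = 24.

24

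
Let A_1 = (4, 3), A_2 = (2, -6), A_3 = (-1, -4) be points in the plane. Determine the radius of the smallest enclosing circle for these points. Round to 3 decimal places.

Side lengths²: A_1A_2² = 85, A_1A_3² = 74, A_2A_3² = 13.
Since A_1A_2² = 85 < 74 + 13 = 87, the triangle is acute, so the smallest enclosing circle is the circumcircle.
Circumcentre = (177/62, -91/62), r² = 40885/1922.
r = √(40885/1922) ≈ 4.612.

4.612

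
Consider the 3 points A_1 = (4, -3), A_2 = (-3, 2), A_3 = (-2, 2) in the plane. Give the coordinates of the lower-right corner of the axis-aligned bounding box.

(4, -3)

x-range [-3, 4], y-range [-3, 2].
The lower-right corner is (4, -3).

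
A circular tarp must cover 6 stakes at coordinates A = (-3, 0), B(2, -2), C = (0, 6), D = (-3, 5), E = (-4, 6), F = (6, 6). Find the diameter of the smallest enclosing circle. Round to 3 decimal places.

11.180

The minimum enclosing circle is determined by three boundary points: B, E, F.
Their circumcentre is (1, 3.5) with r² = 31.25.
The farthest remaining point A is at distance² 28.25 ≤ 31.25.
Diameter = 2r = 2√(31.25) ≈ 11.180.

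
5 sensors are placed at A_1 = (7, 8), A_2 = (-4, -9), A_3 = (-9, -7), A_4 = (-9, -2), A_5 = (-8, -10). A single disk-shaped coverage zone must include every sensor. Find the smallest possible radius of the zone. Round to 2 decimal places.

11.72

The farthest pair is A_1–A_5 with squared distance 549. The circle on this segment as diameter has centre (-0.5, -1) and r² = 549/4 = 137.25.
Check A_2: distance² to centre = 76.25 ≤ 137.25, so it lies inside.
All remaining points lie in this disk, and no smaller disk contains both endpoints, so this is the minimum enclosing circle.
r = √(137.25) ≈ 11.72.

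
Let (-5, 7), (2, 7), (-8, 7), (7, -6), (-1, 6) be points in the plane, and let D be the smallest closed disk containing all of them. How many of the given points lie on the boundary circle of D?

A smallest enclosing disk is always determined by at most three of the input points on its boundary.
The farthest pair is (-8, 7)–(7, -6) with squared distance 394. The circle on this segment as diameter has centre (-0.5, 0.5) and r² = 394/4 = 98.5.
Check (-5, 7): distance² to centre = 62.5 ≤ 98.5, so it lies inside.
All remaining points lie in this disk, and no smaller disk contains both endpoints, so this is the minimum enclosing circle.
The points at distance exactly r from the centre are (-8, 7), (7, -6) — 2 points.

2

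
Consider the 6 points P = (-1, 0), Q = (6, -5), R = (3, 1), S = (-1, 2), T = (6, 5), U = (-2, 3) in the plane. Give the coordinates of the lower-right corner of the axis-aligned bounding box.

(6, -5)

x-range [-2, 6], y-range [-5, 5].
The lower-right corner is (6, -5).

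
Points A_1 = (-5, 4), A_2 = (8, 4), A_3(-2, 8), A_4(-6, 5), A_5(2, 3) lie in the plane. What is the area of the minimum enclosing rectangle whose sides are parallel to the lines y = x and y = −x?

In coordinates u = x + y, v = x − y the rectangle is axis-aligned; the map (x,y)→(u,v) scales areas by 2.
u-values: -1, 12, 6, -1, 5; range = 12 − (-1) = 13.
v-values: -9, 4, -10, -11, -1; range = 4 − (-11) = 15.
Area = (13 × 15) / 2 = 97.5.

97.5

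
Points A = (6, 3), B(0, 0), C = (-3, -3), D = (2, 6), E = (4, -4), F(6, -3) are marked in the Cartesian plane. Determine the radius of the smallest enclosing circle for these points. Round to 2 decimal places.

5.63

The minimum enclosing circle is determined by three boundary points: C, D, F.
Their circumcentre is (1.5, 7/18) with r² = 5141/162.
The farthest remaining point A is at distance² 4385/162 ≤ 5141/162.
r = √(5141/162) ≈ 5.63.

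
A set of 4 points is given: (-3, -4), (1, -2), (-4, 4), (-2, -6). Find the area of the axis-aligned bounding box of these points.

50

x ranges over [-4, 1], width 5.
y ranges over [-6, 4], height 10.
Area = 5 × 10 = 50.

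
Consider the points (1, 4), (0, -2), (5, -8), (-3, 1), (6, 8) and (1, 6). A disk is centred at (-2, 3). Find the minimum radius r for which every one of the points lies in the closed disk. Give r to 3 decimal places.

13.038

The required radius is the distance from (-2, 3) to the farthest point.
Squared distances: 10, 29, 170, 5, 89, 18.
Maximum is 170, attained at (5, -8).
r = √170 ≈ 13.038.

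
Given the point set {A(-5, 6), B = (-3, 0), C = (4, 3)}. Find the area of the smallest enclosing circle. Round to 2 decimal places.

Side lengths²: AB² = 40, AC² = 90, BC² = 58.
Since AC² = 90 < 58 + 40 = 98, the triangle is acute, so the smallest enclosing circle is the circumcircle.
Circumcentre = (-0.625, 4.125), r² = 22.65625.
Area = π·r² = π·22.65625 ≈ 71.18.

71.18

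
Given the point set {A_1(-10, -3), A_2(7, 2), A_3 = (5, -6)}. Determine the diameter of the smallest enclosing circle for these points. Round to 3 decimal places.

Side lengths²: A_1A_2² = 314, A_1A_3² = 234, A_2A_3² = 68.
Since A_1A_2² = 314 ≥ 234 + 68 = 302, the angle opposite A_1A_2 is not acute, so the smallest enclosing circle has A_1A_2 as diameter.
Centre = midpoint of A_1A_2 = (-1.5, -0.5), r² = 314/4 = 78.5.
Diameter = 2r = 2√(78.5) ≈ 17.720.

17.720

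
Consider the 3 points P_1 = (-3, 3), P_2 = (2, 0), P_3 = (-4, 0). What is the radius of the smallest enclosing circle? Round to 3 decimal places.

Side lengths²: P_1P_2² = 34, P_1P_3² = 10, P_2P_3² = 36.
Since P_2P_3² = 36 < 34 + 10 = 44, the triangle is acute, so the smallest enclosing circle is the circumcircle.
Circumcentre = (-1, 2/3), r² = 85/9.
r = √(85/9) ≈ 3.073.

3.073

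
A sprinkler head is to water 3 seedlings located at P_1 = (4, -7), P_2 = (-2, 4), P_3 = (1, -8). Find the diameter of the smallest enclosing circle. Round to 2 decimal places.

12.57

Side lengths²: P_1P_2² = 157, P_1P_3² = 10, P_2P_3² = 153.
Since P_1P_2² = 157 < 153 + 10 = 163, the triangle is acute, so the smallest enclosing circle is the circumcircle.
Circumcentre = (15/26, -45/26), r² = 13345/338.
Diameter = 2r = 2√(13345/338) ≈ 12.57.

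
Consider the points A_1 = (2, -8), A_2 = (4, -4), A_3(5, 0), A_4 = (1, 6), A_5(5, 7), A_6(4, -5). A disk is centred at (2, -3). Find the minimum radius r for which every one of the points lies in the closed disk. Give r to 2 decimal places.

The required radius is the distance from (2, -3) to the farthest point.
Squared distances: 25, 5, 18, 82, 109, 8.
Maximum is 109, attained at A_5.
r = √109 ≈ 10.44.

10.44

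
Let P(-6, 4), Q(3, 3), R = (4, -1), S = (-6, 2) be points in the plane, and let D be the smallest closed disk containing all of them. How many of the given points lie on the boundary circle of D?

By Welzl's lemma the MEC is supported by two points (diametrically opposite) or three points (on a circumcircle).
The farthest pair is P–R with squared distance 125. The circle on this segment as diameter has centre (-1, 1.5) and r² = 125/4 = 31.25.
Check Q: distance² to centre = 18.25 ≤ 31.25, so it lies inside.
All remaining points lie in this disk, and no smaller disk contains both endpoints, so this is the minimum enclosing circle.
The points at distance exactly r from the centre are P, R — 2 points.

2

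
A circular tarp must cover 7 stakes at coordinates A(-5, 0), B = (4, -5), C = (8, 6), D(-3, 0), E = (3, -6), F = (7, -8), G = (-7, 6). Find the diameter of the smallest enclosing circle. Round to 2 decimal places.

The minimum enclosing circle is determined by three boundary points: C, F, G.
Their circumcentre is (0.5, -0.5) with r² = 98.5.
The farthest remaining point E is at distance² 36.5 ≤ 98.5.
Diameter = 2r = 2√(98.5) ≈ 19.85.

19.85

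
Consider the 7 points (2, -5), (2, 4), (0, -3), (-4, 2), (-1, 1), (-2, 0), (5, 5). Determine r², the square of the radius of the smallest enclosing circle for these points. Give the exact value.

46325/1458

The minimum enclosing circle is determined by three boundary points: (2, -5), (-4, 2), (5, 5).
Their circumcentre is (79/54, 11/18) with r² = 46325/1458.
The farthest remaining point (0, -3) is at distance² 22133/1458 ≤ 46325/1458.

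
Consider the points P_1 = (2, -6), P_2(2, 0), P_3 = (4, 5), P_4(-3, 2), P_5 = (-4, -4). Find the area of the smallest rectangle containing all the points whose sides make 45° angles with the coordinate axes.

In coordinates u = x + y, v = x − y the rectangle is axis-aligned; the map (x,y)→(u,v) scales areas by 2.
u-values: -4, 2, 9, -1, -8; range = 9 − (-8) = 17.
v-values: 8, 2, -1, -5, 0; range = 8 − (-5) = 13.
Area = (17 × 13) / 2 = 110.5.

110.5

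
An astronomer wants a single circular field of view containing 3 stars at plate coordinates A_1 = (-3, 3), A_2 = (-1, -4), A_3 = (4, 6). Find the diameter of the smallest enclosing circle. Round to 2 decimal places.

Side lengths²: A_1A_2² = 53, A_1A_3² = 58, A_2A_3² = 125.
Since A_2A_3² = 125 ≥ 58 + 53 = 111, the angle opposite A_2A_3 is not acute, so the smallest enclosing circle has A_2A_3 as diameter.
Centre = midpoint of A_2A_3 = (1.5, 1), r² = 125/4 = 31.25.
Diameter = 2r = 2√(31.25) ≈ 11.18.

11.18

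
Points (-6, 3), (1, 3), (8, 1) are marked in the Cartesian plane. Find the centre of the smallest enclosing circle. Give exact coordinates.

(1, 2)

Call the three points A, B, C in the order given.
Side lengths²: AB² = 49, AC² = 200, BC² = 53.
Since AC² = 200 ≥ 53 + 49 = 102, the angle opposite AC is not acute, so the smallest enclosing circle has AC as diameter.
Centre = midpoint of AC = (1, 2), r² = 200/4 = 50.
Centre = (1, 2).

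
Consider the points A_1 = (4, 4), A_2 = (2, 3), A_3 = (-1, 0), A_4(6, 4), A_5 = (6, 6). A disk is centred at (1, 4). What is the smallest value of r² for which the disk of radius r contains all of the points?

29

The required radius is the distance from (1, 4) to the farthest point.
Squared distances: 9, 2, 20, 25, 29.
Maximum is 29, attained at A_5.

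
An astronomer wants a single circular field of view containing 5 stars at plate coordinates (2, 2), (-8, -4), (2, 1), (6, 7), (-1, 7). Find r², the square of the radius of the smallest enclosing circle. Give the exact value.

79.25

The minimum enclosing circle of a finite set is fixed by two of the points (as a diameter) or three (as a circumcircle).
The farthest pair is (-8, -4)–(6, 7) with squared distance 317. The circle on this segment as diameter has centre (-1, 1.5) and r² = 317/4 = 79.25.
Check (2, 2): distance² to centre = 9.25 ≤ 79.25, so it lies inside.
All remaining points lie in this disk, and no smaller disk contains both endpoints, so this is the minimum enclosing circle.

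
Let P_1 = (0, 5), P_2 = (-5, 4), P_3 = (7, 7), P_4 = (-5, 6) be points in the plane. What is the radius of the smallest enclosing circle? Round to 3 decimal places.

By Welzl's lemma the MEC is supported by two points (diametrically opposite) or three points (on a circumcircle).
The farthest pair is P_2–P_3 with squared distance 153. The circle on this segment as diameter has centre (1, 5.5) and r² = 153/4 = 38.25.
Check P_1: distance² to centre = 1.25 ≤ 38.25, so it lies inside.
All remaining points lie in this disk, and no smaller disk contains both endpoints, so this is the minimum enclosing circle.
r = √(38.25) ≈ 6.185.

6.185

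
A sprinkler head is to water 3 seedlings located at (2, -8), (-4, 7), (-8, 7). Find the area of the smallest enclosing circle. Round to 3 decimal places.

255.254

Call the three points A, B, C in the order given.
Side lengths²: AB² = 261, AC² = 325, BC² = 16.
Since AC² = 325 ≥ 261 + 16 = 277, the angle opposite AC is not acute, so the smallest enclosing circle has AC as diameter.
Centre = midpoint of AC = (-3, -0.5), r² = 325/4 = 81.25.
Area = π·r² = π·81.25 ≈ 255.254.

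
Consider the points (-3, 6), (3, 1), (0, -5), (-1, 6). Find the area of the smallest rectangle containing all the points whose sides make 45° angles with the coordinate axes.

70

In coordinates u = x + y, v = x − y the rectangle is axis-aligned; the map (x,y)→(u,v) scales areas by 2.
u-values: 3, 4, -5, 5; range = 5 − (-5) = 10.
v-values: -9, 2, 5, -7; range = 5 − (-9) = 14.
Area = (10 × 14) / 2 = 70.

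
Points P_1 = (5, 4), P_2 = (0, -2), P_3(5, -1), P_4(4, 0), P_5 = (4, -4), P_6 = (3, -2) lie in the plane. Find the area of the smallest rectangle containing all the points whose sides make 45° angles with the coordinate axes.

38.5

In coordinates u = x + y, v = x − y the rectangle is axis-aligned; the map (x,y)→(u,v) scales areas by 2.
u-values: 9, -2, 4, 4, 0, 1; range = 9 − (-2) = 11.
v-values: 1, 2, 6, 4, 8, 5; range = 8 − 1 = 7.
Area = (11 × 7) / 2 = 38.5.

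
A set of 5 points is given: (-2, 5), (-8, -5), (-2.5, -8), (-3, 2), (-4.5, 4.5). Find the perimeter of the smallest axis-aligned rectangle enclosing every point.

Width = max x − min x = -2 − (-8) = 6.
Height = max y − min y = 5 − (-8) = 13.
Perimeter = 2(6 + 13) = 38.

38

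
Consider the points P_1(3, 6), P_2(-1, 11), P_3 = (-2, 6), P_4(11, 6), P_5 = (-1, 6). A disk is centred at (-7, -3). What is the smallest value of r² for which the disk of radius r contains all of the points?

The required radius is the distance from (-7, -3) to the farthest point.
Squared distances: 181, 232, 106, 405, 117.
Maximum is 405, attained at P_4.

405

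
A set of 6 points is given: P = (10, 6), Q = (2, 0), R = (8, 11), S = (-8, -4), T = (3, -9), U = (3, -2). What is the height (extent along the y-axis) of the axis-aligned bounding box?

max y = 11, min y = -9, so height = 20.

20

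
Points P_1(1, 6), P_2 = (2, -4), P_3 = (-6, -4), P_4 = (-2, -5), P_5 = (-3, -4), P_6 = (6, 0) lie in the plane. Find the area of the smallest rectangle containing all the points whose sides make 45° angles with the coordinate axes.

In coordinates u = x + y, v = x − y the rectangle is axis-aligned; the map (x,y)→(u,v) scales areas by 2.
u-values: 7, -2, -10, -7, -7, 6; range = 7 − (-10) = 17.
v-values: -5, 6, -2, 3, 1, 6; range = 6 − (-5) = 11.
Area = (17 × 11) / 2 = 93.5.

93.5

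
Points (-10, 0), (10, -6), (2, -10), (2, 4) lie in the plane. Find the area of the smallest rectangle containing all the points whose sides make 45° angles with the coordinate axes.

208

In coordinates u = x + y, v = x − y the rectangle is axis-aligned; the map (x,y)→(u,v) scales areas by 2.
u-values: -10, 4, -8, 6; range = 6 − (-10) = 16.
v-values: -10, 16, 12, -2; range = 16 − (-10) = 26.
Area = (16 × 26) / 2 = 208.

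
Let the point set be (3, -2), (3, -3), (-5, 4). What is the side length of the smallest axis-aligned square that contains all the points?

8

The bounding box has width 8 and height 7.
An axis-aligned square enclosing the set must have side ≥ max(width, height).
So the minimum side is max(8, 7) = 8.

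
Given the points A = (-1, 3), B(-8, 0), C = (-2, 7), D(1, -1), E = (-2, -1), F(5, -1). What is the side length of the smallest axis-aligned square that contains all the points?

The bounding box has width 13 and height 8.
An axis-aligned square enclosing the set must have side ≥ max(width, height).
So the minimum side is max(13, 8) = 13.

13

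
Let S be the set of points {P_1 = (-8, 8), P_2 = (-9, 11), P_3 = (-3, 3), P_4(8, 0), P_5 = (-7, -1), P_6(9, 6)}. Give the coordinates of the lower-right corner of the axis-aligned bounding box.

(9, -1)

x-range [-9, 9], y-range [-1, 11].
The lower-right corner is (9, -1).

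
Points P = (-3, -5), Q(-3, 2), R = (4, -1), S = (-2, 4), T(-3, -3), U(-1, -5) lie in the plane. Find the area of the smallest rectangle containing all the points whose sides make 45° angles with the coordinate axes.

60.5

In coordinates u = x + y, v = x − y the rectangle is axis-aligned; the map (x,y)→(u,v) scales areas by 2.
u-values: -8, -1, 3, 2, -6, -6; range = 3 − (-8) = 11.
v-values: 2, -5, 5, -6, 0, 4; range = 5 − (-6) = 11.
Area = (11 × 11) / 2 = 60.5.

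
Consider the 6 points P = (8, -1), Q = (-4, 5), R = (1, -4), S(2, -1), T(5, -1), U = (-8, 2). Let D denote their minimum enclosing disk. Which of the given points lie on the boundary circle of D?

By Welzl's lemma the MEC is supported by two points (diametrically opposite) or three points (on a circumcircle).
The farthest pair is P–U with squared distance 265. The circle on this segment as diameter has centre (0, 0.5) and r² = 265/4 = 66.25.
Check Q: distance² to centre = 36.25 ≤ 66.25, so it lies inside.
All remaining points lie in this disk, and no smaller disk contains both endpoints, so this is the minimum enclosing circle.
The points at distance exactly r from the centre are P, U — 2 points.

P, U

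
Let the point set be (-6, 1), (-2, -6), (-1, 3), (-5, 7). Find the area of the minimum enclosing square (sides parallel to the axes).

169

The bounding box has width 5 and height 13.
An axis-aligned square enclosing the set must have side ≥ max(width, height).
So the minimum side is max(5, 13) = 13.
Area = 13² = 169.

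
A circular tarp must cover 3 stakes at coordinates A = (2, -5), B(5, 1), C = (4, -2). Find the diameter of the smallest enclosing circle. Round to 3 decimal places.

Side lengths²: AB² = 45, AC² = 13, BC² = 10.
Since AB² = 45 ≥ 13 + 10 = 23, the angle opposite AB is not acute, so the smallest enclosing circle has AB as diameter.
Centre = midpoint of AB = (3.5, -2), r² = 45/4 = 11.25.
Diameter = 2r = 2√(11.25) ≈ 6.708.

6.708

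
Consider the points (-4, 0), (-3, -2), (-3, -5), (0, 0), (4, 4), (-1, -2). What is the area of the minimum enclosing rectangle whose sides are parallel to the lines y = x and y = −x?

48

In coordinates u = x + y, v = x − y the rectangle is axis-aligned; the map (x,y)→(u,v) scales areas by 2.
u-values: -4, -5, -8, 0, 8, -3; range = 8 − (-8) = 16.
v-values: -4, -1, 2, 0, 0, 1; range = 2 − (-4) = 6.
Area = (16 × 6) / 2 = 48.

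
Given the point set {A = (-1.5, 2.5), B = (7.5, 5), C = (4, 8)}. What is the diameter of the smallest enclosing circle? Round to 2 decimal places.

9.34

Side lengths²: AB² = 87.25, AC² = 60.5, BC² = 21.25.
Since AB² = 87.25 ≥ 60.5 + 21.25 = 81.75, the angle opposite AB is not acute, so the smallest enclosing circle has AB as diameter.
Centre = midpoint of AB = (3, 3.75), r² = 87.25/4 = 21.8125.
Diameter = 2r = 2√(21.8125) ≈ 9.34.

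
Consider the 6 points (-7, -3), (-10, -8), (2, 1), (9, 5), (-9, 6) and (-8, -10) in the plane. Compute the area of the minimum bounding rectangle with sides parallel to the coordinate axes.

x ranges over [-10, 9], width 19.
y ranges over [-10, 6], height 16.
Area = 19 × 16 = 304.

304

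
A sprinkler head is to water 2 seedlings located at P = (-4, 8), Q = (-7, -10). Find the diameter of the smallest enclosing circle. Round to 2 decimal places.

18.25

The smallest circle enclosing two points has them as diameter endpoints.
Centre = midpoint = (-5.5, -1); r² = |PQ|²/4 = 333/4 = 83.25.
Diameter = 2r = 2√(83.25) ≈ 18.25.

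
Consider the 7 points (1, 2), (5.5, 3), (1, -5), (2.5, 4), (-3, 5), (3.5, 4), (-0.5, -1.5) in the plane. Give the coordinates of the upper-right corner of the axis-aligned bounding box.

(5.5, 5)

x-range [-3, 5.5], y-range [-5, 5].
The upper-right corner is (5.5, 5).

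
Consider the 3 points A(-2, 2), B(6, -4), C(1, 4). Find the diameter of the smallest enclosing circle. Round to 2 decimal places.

Side lengths²: AB² = 100, AC² = 13, BC² = 89.
Since AB² = 100 < 89 + 13 = 102, the triangle is acute, so the smallest enclosing circle is the circumcircle.
Circumcentre = (71/34, -15/17), r² = 28925/1156.
Diameter = 2r = 2√(28925/1156) ≈ 10.00.

10.00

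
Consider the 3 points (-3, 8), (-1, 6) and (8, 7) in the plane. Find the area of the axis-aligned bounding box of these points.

x ranges over [-3, 8], width 11.
y ranges over [6, 8], height 2.
Area = 11 × 2 = 22.

22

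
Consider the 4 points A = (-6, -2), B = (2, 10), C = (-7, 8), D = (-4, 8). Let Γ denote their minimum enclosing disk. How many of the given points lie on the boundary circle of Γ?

A smallest enclosing disk is always determined by at most three of the input points on its boundary.
The farthest pair is A–B with squared distance 208. The circle on this segment as diameter has centre (-2, 4) and r² = 208/4 = 52.
Check C: distance² to centre = 41 ≤ 52, so it lies inside.
All remaining points lie in this disk, and no smaller disk contains both endpoints, so this is the minimum enclosing circle.
The points at distance exactly r from the centre are A, B — 2 points.

2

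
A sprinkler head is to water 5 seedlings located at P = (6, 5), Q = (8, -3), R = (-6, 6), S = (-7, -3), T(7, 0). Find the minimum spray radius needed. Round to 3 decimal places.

By Welzl's lemma the MEC is supported by two points (diametrically opposite) or three points (on a circumcircle).
The minimum enclosing circle is determined by three boundary points: Q, R, S.
Their circumcentre is (0.5, 13/18) with r² = 11357/162.
The farthest remaining point P is at distance² 7865/162 ≤ 11357/162.
r = √(11357/162) ≈ 8.373.

8.373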